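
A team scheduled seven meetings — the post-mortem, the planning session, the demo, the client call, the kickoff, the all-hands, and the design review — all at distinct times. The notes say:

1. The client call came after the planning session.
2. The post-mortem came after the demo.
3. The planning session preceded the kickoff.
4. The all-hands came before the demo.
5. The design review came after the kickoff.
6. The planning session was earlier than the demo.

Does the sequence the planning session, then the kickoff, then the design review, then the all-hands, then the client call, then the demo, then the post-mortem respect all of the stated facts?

yes

Check each stated constraint against the proposed order — e.g. the planning session is ahead of the client call; the planning session is ahead of the demo. Every pair is in the required order; nothing is violated.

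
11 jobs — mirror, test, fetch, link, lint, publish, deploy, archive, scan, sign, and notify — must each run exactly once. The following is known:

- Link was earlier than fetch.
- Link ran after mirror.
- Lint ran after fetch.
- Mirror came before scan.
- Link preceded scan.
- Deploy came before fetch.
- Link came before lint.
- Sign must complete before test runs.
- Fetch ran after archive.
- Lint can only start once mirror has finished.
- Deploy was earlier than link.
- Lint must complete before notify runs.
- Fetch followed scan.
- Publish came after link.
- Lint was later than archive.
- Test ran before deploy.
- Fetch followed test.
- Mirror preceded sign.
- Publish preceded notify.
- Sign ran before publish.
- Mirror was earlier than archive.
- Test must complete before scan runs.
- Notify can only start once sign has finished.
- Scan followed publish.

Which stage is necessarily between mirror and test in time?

sign

Tracing the constraints gives mirror → sign → test, so sign sits after mirror and before test.
No other stage is forced both after mirror and before test.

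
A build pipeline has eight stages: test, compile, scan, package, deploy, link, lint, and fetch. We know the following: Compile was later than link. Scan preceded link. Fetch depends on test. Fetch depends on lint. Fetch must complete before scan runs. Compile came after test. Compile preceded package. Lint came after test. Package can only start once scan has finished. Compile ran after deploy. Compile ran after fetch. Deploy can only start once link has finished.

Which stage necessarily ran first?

Test has a chain of constraints placing it before every other stage, so test must be first.

test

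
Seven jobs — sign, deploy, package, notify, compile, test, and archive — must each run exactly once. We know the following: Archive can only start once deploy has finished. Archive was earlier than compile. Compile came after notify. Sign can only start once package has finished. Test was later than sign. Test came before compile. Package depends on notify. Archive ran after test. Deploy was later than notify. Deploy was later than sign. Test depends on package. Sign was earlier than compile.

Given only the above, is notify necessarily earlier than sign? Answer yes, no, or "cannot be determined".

Chain the constraints: notify → package → sign. Each link is directly stated, so notify comes before sign.

yes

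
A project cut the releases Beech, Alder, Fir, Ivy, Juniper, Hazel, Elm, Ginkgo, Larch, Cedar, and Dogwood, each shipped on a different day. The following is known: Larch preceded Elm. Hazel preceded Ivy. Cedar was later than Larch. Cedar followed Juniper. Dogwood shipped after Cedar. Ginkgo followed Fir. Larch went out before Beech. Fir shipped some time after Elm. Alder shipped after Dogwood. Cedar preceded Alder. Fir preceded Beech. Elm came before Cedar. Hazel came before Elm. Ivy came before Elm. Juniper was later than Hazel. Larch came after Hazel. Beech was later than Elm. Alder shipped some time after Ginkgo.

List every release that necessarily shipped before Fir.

Elm, Hazel, Ivy, Larch

Directly stated before Fir: Elm.
Hazel reaches Fir via Hazel → Elm → Fir.
Ivy reaches Fir via Ivy → Elm → Fir.
Larch reaches Fir via Larch → Elm → Fir.
No chain forces Dogwood (or any of the others) ahead of Fir.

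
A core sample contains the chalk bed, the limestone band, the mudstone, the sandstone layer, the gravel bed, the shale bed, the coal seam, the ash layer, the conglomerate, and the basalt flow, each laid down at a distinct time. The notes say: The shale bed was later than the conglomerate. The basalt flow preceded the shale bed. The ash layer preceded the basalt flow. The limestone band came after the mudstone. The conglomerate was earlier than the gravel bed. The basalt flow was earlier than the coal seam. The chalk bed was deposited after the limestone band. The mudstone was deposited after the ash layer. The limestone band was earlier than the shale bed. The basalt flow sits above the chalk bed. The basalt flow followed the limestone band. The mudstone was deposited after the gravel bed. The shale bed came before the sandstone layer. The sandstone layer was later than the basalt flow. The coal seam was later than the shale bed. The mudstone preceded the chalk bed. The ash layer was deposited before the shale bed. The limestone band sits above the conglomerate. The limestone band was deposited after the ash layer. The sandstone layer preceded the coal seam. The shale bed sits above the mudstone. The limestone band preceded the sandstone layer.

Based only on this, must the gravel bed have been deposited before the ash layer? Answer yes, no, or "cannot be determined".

No chain of stated constraints runs from the gravel bed to the ash layer, and none runs from the ash layer to the gravel bed either.
So the relative order of the gravel bed and the ash layer is not fixed by the given facts.

cannot be determined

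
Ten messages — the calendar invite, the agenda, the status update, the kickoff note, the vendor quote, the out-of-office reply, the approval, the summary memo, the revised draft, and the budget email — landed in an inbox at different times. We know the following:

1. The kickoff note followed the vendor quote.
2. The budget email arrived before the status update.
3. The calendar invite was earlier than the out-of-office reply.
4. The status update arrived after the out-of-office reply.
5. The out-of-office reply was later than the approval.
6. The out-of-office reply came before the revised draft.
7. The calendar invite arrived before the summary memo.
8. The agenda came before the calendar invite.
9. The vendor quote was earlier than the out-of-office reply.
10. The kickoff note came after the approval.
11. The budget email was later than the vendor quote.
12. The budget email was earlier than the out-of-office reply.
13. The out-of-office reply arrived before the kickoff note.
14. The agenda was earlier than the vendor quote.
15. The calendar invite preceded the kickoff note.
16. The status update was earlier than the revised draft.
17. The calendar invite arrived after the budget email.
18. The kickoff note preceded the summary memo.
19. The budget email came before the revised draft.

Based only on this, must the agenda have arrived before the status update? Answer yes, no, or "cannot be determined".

yes

Chain the constraints: the agenda → the calendar invite → the out-of-office reply → the status update. Each link is directly stated, so the agenda comes before the status update.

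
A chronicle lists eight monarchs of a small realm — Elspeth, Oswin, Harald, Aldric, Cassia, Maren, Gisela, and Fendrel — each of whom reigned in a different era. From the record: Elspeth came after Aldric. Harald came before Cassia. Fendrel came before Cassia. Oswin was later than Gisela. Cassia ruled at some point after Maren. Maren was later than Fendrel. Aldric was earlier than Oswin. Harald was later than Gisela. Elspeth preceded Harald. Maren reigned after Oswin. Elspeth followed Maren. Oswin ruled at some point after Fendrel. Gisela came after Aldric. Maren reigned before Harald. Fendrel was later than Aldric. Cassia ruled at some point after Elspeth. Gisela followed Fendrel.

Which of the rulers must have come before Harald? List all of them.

Aldric, Elspeth, Fendrel, Gisela, Maren, Oswin

Directly stated before Harald: Elspeth, Gisela, and Maren.
Aldric reaches Harald via Aldric → Elspeth → Harald.
Fendrel reaches Harald via Fendrel → Gisela → Harald.
Oswin reaches Harald via Oswin → Maren → Harald.
No chain forces Cassia ahead of Harald.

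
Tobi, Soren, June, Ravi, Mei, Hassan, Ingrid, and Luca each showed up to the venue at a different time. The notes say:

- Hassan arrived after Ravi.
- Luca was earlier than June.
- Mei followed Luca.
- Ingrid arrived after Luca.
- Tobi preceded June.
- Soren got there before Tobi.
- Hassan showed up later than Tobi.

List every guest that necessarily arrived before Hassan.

Ravi, Soren, Tobi

Directly stated before Hassan: Ravi and Tobi.
Soren reaches Hassan via Soren → Tobi → Hassan.
No chain forces Mei (or any of the others) ahead of Hassan.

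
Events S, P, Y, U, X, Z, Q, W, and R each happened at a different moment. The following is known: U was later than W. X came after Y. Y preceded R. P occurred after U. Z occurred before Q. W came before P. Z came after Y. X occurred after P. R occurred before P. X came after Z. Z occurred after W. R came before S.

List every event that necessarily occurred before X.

P, R, U, W, Y, Z

Directly stated before X: P, Y, and Z.
R reaches X via R → P → X.
U reaches X via U → P → X.
W reaches X via W → P → X.
No chain forces Q (or any of the others) ahead of X.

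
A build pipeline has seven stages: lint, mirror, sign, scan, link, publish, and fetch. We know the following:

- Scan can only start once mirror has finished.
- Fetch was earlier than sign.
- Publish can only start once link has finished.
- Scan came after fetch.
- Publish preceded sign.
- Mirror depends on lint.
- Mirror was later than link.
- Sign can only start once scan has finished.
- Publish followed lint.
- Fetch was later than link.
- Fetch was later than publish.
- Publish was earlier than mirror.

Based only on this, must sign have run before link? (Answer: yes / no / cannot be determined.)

no

Tracing the constraints gives link → publish → sign, so link must come before sign.
That means sign cannot be before link.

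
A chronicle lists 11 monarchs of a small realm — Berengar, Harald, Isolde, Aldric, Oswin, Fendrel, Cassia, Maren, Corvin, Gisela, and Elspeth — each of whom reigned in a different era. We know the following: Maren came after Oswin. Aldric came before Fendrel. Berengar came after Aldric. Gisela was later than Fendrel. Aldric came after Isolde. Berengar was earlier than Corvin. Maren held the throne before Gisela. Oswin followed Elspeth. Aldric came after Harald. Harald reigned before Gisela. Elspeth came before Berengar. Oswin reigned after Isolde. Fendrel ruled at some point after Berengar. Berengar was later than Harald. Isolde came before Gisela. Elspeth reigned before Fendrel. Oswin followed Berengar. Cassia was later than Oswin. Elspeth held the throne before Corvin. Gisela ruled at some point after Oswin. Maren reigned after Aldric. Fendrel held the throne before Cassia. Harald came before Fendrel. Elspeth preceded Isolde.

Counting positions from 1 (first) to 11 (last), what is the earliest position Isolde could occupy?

Elspeth must come before Isolde — 1 forced predecessor.
Nothing else is forced ahead of Isolde, so their earliest slot is position 1 + 1 = 2.

2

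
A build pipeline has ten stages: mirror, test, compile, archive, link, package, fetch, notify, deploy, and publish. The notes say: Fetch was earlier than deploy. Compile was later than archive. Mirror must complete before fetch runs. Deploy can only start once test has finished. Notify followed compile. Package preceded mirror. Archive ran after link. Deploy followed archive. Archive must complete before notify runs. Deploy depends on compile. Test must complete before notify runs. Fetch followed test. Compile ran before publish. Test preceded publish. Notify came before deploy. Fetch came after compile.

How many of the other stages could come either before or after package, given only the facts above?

6

Forced after package: deploy, fetch, and mirror.
That leaves archive, compile, link, notify, publish, and test with no forced order relative to package — 6.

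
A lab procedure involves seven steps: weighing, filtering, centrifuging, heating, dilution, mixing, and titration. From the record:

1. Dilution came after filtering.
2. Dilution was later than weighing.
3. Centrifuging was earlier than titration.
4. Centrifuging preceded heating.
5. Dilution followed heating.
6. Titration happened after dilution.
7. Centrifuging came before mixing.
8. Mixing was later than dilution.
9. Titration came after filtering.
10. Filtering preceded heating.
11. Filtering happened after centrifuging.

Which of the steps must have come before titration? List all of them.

Directly stated before titration: centrifuging, dilution, and filtering.
Heating reaches titration via heating → dilution → titration.
Weighing reaches titration via weighing → dilution → titration.
No chain forces mixing ahead of titration.

centrifuging, dilution, filtering, heating, weighing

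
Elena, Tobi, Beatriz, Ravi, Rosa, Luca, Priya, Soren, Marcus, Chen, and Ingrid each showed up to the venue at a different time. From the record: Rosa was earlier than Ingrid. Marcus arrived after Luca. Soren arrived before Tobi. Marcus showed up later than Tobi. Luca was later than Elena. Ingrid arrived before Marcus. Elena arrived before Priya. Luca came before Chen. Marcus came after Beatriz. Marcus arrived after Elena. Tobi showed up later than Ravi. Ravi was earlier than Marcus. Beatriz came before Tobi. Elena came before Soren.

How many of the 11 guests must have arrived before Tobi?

4

Directly stated before Tobi: Beatriz, Ravi, and Soren.
Elena reaches Tobi via Elena → Soren → Tobi.
No chain forces Chen (or any of the others) ahead of Tobi.
That's Beatriz, Elena, Ravi, and Soren — 4 in all.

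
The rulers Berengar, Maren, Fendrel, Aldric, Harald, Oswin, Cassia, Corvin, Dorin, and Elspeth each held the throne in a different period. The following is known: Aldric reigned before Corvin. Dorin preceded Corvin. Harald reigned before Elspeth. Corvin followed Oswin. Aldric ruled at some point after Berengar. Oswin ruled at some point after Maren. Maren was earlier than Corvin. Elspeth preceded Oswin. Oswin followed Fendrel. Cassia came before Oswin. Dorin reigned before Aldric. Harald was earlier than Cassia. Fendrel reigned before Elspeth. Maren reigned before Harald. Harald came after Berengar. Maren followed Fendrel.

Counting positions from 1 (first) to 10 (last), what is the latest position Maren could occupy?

5

Maren must come before Cassia, Corvin, Elspeth, Harald, and Oswin — 5 rulers forced after them.
Everything else can be placed before Maren in some valid order, so Maren can sit as late as position 10 − 5 = 5.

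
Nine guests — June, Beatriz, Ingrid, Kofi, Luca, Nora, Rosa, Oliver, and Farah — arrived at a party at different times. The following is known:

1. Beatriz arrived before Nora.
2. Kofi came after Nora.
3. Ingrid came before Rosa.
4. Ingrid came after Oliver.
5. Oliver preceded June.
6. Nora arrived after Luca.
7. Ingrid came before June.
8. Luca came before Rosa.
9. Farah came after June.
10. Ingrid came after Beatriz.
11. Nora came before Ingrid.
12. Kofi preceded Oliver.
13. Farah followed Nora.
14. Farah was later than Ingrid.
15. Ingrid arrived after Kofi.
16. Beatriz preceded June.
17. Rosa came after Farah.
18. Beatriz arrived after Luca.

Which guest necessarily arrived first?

Luca has a chain of constraints placing them before every other guest, so Luca must be first.

Luca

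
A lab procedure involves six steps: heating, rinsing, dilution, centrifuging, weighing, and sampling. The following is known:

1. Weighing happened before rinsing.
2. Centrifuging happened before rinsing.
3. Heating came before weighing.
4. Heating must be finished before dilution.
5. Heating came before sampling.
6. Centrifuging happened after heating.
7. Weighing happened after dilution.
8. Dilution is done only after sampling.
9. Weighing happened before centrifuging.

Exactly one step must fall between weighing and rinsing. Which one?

Tracing the constraints gives weighing → centrifuging → rinsing, so centrifuging sits after weighing and before rinsing.
No other step is forced both after weighing and before rinsing.

centrifuging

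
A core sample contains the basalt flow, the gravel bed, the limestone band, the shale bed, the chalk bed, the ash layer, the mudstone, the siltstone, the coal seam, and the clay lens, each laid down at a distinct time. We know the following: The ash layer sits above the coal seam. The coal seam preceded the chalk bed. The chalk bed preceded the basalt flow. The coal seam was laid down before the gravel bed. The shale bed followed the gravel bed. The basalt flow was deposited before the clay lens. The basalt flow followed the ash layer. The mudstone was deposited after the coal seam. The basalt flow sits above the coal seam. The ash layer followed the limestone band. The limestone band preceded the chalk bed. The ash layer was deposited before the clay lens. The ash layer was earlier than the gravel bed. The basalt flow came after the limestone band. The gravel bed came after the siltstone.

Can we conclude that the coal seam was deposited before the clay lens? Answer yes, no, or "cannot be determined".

Chain the constraints: the coal seam → the basalt flow → the clay lens. Each link is directly stated, so the coal seam comes before the clay lens.

yes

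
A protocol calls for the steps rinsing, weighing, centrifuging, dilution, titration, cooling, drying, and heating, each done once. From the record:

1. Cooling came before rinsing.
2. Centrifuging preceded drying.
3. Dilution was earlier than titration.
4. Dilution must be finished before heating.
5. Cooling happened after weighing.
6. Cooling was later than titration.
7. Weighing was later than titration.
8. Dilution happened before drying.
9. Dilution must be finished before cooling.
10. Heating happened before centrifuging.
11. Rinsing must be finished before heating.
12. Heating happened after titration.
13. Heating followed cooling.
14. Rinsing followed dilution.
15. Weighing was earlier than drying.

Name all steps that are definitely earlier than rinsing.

Directly stated before rinsing: cooling and dilution.
Titration reaches rinsing via titration → cooling → rinsing.
Weighing reaches rinsing via weighing → cooling → rinsing.

cooling, dilution, titration, weighing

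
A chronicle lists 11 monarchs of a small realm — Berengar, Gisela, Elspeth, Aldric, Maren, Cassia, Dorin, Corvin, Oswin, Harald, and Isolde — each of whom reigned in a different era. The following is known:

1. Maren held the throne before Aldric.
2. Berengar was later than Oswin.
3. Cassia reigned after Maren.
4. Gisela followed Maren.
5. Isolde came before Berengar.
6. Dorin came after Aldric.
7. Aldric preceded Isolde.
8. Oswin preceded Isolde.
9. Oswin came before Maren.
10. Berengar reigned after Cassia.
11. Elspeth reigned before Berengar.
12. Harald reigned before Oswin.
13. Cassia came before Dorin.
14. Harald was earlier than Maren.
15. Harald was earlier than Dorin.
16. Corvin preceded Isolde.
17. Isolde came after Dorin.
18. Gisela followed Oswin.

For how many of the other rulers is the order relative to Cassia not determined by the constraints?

Forced before Cassia: Harald, Maren, and Oswin; forced after Cassia: Berengar, Dorin, and Isolde.
That leaves Aldric, Corvin, Elspeth, and Gisela with no forced order relative to Cassia — 4.

4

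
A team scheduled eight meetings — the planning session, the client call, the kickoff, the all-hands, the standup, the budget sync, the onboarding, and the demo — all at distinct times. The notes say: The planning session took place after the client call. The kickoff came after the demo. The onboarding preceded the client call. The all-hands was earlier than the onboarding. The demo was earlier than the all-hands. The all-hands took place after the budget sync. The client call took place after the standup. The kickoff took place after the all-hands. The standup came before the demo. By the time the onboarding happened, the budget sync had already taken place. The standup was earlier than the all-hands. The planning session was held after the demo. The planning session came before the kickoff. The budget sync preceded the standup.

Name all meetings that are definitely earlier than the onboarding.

the all-hands, the budget sync, the demo, the standup

Directly stated before the onboarding: the all-hands and the budget sync.
The demo reaches the onboarding via the demo → the all-hands → the onboarding.
The standup reaches the onboarding via the standup → the all-hands → the onboarding.
No chain forces the planning session (or any of the others) ahead of the onboarding.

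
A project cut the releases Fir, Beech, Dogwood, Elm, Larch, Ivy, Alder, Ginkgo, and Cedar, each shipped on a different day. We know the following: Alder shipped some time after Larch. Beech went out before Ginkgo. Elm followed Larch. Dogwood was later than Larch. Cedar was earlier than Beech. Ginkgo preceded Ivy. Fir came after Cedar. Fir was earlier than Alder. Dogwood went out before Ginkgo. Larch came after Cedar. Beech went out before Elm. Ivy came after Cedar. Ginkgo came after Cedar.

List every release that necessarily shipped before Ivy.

Beech, Cedar, Dogwood, Ginkgo, Larch

Directly stated before Ivy: Cedar and Ginkgo.
Beech reaches Ivy via Beech → Ginkgo → Ivy.
Dogwood reaches Ivy via Dogwood → Ginkgo → Ivy.
Larch reaches Ivy via Larch → Dogwood → Ginkgo → Ivy.
No chain forces Elm (or any of the others) ahead of Ivy.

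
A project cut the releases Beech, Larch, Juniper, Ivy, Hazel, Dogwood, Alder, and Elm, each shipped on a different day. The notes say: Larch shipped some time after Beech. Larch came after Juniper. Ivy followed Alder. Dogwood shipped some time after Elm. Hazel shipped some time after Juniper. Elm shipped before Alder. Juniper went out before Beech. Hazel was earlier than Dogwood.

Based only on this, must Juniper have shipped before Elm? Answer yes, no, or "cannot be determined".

cannot be determined

No chain of stated constraints runs from Juniper to Elm, and none runs from Elm to Juniper either.
So the relative order of Juniper and Elm is not fixed by the given facts.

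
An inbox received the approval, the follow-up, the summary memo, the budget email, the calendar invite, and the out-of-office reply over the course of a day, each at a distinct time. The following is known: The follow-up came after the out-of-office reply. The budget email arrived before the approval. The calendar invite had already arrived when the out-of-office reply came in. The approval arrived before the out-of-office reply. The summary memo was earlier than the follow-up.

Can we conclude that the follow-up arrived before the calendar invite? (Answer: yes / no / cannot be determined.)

Tracing the constraints gives the calendar invite → the out-of-office reply → the follow-up, so the calendar invite must come before the follow-up.
That means the follow-up cannot be before the calendar invite.

no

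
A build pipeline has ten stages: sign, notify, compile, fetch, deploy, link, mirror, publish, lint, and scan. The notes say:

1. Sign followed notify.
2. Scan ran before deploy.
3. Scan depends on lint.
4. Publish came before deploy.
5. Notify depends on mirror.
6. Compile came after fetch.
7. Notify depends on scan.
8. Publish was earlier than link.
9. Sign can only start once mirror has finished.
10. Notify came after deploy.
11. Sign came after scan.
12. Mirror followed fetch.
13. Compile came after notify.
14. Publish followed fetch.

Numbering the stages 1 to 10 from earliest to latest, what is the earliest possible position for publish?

Fetch must come before publish — 1 forced predecessor.
Nothing else is forced ahead of publish, so its earliest slot is position 1 + 1 = 2.

2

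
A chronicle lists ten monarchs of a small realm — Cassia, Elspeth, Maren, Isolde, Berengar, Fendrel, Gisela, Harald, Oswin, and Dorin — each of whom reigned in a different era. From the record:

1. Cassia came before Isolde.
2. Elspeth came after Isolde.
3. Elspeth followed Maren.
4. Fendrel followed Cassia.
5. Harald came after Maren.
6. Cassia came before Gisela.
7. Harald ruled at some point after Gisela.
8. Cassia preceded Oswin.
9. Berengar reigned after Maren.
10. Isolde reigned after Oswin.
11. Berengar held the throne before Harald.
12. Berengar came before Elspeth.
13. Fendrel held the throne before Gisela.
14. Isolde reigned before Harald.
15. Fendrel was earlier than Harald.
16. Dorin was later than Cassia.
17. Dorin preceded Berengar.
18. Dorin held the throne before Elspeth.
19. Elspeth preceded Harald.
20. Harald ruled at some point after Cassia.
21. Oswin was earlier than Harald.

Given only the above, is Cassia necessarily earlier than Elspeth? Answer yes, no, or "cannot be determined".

Chain the constraints: Cassia → Isolde → Elspeth. Each link is directly stated, so Cassia comes before Elspeth.

yes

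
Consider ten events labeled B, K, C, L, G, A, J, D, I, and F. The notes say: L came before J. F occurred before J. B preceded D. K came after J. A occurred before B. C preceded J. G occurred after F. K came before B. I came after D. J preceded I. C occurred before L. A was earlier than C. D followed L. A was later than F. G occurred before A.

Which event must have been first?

F has a chain of constraints placing it before every other event, so F must be first.

F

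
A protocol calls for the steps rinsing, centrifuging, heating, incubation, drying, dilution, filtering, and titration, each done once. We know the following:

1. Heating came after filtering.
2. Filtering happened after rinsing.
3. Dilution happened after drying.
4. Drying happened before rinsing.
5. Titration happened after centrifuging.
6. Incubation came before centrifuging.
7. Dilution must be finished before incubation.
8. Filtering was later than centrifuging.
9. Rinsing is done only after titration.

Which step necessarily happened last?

heating

Every other step has a chain of constraints placing it before heating, so heating is last.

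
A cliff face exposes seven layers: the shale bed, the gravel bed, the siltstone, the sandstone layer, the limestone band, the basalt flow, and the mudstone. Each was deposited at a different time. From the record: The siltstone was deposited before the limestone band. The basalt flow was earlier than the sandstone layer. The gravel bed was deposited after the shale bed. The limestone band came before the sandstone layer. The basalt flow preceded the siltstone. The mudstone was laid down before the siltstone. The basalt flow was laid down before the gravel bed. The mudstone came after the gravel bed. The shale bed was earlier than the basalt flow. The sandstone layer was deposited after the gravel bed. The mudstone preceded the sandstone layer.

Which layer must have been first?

The shale bed has a chain of constraints placing it before every other layer, so the shale bed must be first.

the shale bed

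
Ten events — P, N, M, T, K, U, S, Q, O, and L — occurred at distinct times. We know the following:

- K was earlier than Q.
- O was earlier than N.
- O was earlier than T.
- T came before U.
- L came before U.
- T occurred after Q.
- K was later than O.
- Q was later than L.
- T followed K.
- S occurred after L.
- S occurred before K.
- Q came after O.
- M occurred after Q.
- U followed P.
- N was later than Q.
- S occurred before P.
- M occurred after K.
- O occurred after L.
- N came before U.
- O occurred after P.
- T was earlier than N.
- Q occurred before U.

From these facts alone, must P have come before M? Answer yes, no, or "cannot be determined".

yes

Chain the constraints: P → O → Q → M. Each link is directly stated, so P comes before M.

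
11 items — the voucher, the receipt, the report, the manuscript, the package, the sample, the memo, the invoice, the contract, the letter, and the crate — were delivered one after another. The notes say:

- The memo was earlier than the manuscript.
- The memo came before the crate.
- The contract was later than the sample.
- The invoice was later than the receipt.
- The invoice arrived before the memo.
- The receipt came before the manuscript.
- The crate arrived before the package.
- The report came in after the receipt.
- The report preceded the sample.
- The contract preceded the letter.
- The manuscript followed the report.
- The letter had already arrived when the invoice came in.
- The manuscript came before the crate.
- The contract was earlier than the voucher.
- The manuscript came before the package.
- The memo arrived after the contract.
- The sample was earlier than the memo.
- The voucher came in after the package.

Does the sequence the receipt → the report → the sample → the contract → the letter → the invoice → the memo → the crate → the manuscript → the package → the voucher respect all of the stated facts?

no

The constraints require the manuscript before the crate, but in the proposed sequence the crate appears ahead of the manuscript. That one violation is enough.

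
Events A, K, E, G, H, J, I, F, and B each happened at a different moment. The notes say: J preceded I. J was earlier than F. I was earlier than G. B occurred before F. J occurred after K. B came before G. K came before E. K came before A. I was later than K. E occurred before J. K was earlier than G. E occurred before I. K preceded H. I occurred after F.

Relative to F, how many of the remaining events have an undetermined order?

2

Forced before F: B, E, J, and K; forced after F: G and I.
That leaves A and H with no forced order relative to F — 2.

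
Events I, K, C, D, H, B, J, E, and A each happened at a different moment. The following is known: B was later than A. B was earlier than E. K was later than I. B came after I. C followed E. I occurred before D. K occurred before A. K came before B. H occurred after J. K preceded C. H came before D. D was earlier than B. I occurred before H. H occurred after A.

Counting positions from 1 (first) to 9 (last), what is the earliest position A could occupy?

3

I and K must both come before A — 2 forced predecessors.
Nothing else is forced ahead of A, so its earliest slot is position 2 + 1 = 3.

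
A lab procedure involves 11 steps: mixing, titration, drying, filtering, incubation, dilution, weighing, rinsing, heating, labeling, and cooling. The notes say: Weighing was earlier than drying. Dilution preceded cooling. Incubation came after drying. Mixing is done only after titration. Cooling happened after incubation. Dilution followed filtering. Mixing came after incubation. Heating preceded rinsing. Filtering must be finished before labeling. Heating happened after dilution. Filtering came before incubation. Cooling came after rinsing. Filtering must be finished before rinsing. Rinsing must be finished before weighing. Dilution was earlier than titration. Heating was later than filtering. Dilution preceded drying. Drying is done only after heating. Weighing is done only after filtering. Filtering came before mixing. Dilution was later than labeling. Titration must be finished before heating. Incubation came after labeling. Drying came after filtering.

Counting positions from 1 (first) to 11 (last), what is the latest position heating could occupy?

5

Heating must come before cooling, drying, incubation, mixing, rinsing, and weighing — 6 steps forced after it.
Everything else can be placed before heating in some valid order, so heating can sit as late as position 11 − 6 = 5.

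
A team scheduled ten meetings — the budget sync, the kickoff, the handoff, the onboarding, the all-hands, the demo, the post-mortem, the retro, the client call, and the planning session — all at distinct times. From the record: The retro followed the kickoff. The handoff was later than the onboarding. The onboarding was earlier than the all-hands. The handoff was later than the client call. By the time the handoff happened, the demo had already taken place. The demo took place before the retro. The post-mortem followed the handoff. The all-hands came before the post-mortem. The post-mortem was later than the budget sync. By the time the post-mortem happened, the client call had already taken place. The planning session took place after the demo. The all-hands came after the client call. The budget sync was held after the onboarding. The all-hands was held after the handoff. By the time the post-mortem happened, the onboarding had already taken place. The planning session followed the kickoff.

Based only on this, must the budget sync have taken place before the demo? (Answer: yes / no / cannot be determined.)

cannot be determined

No chain of stated constraints runs from the budget sync to the demo, and none runs from the demo to the budget sync either.
So the relative order of the budget sync and the demo is not fixed by the given facts.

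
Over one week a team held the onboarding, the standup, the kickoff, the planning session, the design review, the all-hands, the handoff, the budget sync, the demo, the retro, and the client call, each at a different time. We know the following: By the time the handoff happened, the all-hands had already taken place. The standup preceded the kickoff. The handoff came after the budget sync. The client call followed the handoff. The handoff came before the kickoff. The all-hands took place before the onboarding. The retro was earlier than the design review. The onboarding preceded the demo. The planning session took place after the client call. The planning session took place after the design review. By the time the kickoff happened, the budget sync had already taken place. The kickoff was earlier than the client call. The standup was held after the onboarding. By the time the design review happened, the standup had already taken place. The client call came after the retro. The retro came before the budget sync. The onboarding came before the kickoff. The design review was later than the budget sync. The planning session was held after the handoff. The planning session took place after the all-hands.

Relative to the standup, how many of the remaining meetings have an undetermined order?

4

Forced before the standup: the all-hands and the onboarding; forced after the standup: the client call, the design review, the kickoff, and the planning session.
That leaves the budget sync, the demo, the handoff, and the retro with no forced order relative to the standup — 4.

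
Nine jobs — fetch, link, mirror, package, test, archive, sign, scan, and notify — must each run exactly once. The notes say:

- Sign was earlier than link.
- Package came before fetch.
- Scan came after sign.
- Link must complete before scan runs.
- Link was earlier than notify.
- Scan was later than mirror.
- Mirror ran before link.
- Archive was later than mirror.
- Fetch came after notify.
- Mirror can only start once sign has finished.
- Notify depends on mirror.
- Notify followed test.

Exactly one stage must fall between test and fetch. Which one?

Tracing the constraints gives test → notify → fetch, so notify sits after test and before fetch.
No other stage is forced both after test and before fetch.

notify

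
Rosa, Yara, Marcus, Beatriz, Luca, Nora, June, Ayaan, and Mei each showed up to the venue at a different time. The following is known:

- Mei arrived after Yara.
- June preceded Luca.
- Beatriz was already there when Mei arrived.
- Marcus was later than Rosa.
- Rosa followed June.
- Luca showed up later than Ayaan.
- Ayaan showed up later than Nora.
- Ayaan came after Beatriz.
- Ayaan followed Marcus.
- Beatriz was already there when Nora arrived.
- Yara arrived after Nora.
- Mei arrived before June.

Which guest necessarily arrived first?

Beatriz

Beatriz has a chain of constraints placing them before every other guest, so Beatriz must be first.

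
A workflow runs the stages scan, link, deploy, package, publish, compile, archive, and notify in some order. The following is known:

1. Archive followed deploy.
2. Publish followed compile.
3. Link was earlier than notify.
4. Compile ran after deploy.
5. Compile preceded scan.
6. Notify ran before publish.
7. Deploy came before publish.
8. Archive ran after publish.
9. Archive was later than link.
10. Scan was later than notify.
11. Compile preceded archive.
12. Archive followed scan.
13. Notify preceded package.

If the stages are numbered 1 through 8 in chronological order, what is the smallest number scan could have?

5

Compile, deploy, link, and notify must all come before scan — 4 forced predecessors.
Nothing else is forced ahead of scan, so its earliest slot is position 4 + 1 = 5.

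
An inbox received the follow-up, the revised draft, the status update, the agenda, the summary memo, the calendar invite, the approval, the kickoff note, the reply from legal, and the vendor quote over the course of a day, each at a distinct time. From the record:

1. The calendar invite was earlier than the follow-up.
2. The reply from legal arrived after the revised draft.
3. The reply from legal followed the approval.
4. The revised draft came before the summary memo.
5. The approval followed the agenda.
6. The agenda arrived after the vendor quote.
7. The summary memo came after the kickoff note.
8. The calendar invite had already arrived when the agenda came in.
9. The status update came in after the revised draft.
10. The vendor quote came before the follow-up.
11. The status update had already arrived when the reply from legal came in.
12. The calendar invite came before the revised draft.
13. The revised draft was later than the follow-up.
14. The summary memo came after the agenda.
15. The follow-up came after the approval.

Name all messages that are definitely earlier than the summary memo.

Directly stated before the summary memo: the agenda, the kickoff note, and the revised draft.
The approval reaches the summary memo via the approval → the follow-up → the revised draft → the summary memo.
The calendar invite reaches the summary memo via the calendar invite → the agenda → the summary memo.
The follow-up reaches the summary memo via the follow-up → the revised draft → the summary memo.
Likewise the vendor quote reaches the summary memo by chaining the stated constraints.
No chain forces the reply from legal (or any of the others) ahead of the summary memo.

the agenda, the approval, the calendar invite, the follow-up, the kickoff note, the revised draft, the vendor quote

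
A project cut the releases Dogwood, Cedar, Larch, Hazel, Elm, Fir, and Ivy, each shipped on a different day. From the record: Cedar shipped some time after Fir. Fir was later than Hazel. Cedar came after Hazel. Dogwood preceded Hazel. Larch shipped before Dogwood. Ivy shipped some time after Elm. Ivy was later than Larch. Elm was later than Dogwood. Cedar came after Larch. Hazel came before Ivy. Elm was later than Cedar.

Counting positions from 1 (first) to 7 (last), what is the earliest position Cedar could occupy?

5

Dogwood, Fir, Hazel, and Larch must all come before Cedar — 4 forced predecessors.
Nothing else is forced ahead of Cedar, so its earliest slot is position 4 + 1 = 5.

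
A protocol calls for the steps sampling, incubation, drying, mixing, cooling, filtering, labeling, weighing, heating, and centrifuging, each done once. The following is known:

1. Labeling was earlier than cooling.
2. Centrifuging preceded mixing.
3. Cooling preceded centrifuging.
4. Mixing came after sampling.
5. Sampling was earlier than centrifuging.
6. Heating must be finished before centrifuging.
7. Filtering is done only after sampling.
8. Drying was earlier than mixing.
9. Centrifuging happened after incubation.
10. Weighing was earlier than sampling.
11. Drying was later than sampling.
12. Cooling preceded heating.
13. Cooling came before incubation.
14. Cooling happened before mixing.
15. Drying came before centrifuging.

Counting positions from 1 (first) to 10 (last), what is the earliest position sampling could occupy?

Weighing must come before sampling — 1 forced predecessor.
Nothing else is forced ahead of sampling, so its earliest slot is position 1 + 1 = 2.

2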